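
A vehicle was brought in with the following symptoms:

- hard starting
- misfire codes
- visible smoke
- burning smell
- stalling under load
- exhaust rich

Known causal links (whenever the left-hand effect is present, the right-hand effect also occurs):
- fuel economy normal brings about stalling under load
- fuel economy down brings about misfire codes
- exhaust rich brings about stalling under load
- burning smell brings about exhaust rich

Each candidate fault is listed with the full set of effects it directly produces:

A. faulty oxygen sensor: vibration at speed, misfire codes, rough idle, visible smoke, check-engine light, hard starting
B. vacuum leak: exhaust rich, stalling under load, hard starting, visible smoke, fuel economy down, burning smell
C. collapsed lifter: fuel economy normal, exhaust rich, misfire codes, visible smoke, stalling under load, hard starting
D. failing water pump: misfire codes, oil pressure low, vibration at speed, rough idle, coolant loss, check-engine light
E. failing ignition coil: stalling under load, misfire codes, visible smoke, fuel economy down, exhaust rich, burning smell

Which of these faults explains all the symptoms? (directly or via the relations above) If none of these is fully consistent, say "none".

B

Testing each hypothesis:
(A) faulty oxygen sensor — does not account for burning smell, stalling under load, exhaust rich
(B) vacuum leak — hard starting ✓; misfire codes ✓ (by fuel economy down → misfire codes); visible smoke ✓; burning smell ✓; stalling under load ✓; exhaust rich ✓
(C) collapsed lifter — hard starting ✓; misfire codes ✓; visible smoke ✓; burning smell ✗; stalling under load ✓; exhaust rich ✓
(D) failing water pump — does not account for hard starting, visible smoke, burning smell, stalling under load, exhaust rich
(E) failing ignition coil — does not account for hard starting
(B) alone accounts for all the evidence.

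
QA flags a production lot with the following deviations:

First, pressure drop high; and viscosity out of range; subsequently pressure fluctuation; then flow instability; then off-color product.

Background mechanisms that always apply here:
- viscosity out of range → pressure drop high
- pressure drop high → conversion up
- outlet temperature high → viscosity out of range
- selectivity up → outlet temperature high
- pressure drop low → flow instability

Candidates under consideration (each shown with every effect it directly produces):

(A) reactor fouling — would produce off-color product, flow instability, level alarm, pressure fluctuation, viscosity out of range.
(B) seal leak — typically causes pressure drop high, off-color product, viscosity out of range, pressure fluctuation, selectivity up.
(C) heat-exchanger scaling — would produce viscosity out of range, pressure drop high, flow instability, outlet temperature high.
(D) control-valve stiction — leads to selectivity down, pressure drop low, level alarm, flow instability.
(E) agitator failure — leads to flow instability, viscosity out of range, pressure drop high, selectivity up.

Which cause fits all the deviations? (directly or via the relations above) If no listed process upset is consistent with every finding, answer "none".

Per-candidate check:
(A) reactor fouling — pressure drop high + (by viscosity out of range → pressure drop high); viscosity out of range +; pressure fluctuation +; flow instability +; off-color product +
(B) seal leak — does not account for flow instability
(C) heat-exchanger scaling — does not account for pressure fluctuation, off-color product
(D) control-valve stiction — pressure drop high -; viscosity out of range -; pressure fluctuation -; flow instability +; off-color product -
(E) agitator failure — pressure drop high +; viscosity out of range +; pressure fluctuation -; flow instability +; off-color product -
Only (A) is consistent with every observation.

A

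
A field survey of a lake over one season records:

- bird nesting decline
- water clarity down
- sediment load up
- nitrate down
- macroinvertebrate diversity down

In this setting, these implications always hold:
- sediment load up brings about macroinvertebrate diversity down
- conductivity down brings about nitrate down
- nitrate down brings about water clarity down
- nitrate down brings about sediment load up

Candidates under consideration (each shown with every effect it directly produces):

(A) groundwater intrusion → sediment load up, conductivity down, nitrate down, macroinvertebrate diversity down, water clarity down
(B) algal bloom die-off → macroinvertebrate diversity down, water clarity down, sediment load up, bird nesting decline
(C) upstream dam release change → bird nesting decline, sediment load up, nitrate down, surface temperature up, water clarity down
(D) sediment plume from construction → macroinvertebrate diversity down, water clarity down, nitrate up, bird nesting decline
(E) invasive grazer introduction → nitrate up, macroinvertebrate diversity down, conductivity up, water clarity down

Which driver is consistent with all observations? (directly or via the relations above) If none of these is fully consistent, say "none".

C

For each candidate, compare predicted effects to what was observed:
(A) groundwater intrusion — does not account for bird nesting decline
(B) algal bloom die-off — does not account for nitrate down
(C) upstream dam release change — accounts for every observation (macroinvertebrate diversity down by sediment load up → macroinvertebrate diversity down)
(D) sediment plume from construction — bird nesting decline +; water clarity down +; sediment load up -; nitrate down -; macroinvertebrate diversity down +
(E) invasive grazer introduction — fails on bird nesting decline, sediment load up, nitrate down (predicts nitrate up, not nitrate down)
(C) alone accounts for all the evidence.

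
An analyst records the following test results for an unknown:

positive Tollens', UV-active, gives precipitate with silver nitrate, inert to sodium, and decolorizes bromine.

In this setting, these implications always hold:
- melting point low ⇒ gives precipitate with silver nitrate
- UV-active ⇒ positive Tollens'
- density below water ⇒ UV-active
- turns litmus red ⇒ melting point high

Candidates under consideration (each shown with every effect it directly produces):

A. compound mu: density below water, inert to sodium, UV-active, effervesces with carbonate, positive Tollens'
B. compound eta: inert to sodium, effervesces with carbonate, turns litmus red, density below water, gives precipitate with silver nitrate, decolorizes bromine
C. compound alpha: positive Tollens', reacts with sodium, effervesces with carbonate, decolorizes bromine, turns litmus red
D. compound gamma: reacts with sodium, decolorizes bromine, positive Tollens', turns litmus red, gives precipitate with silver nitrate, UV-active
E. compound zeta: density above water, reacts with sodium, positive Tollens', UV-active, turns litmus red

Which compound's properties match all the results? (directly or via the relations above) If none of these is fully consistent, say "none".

B

Testing each hypothesis:
(A) compound mu — positive Tollens' +; UV-active +; gives precipitate with silver nitrate -; inert to sodium +; decolorizes bromine -
(B) compound eta — positive Tollens' + (via density below water → UV-active → positive Tollens'); UV-active + (via density below water → UV-active); gives precipitate with silver nitrate +; inert to sodium +; decolorizes bromine +
(C) compound alpha — positive Tollens' +; UV-active -; gives precipitate with silver nitrate -; inert to sodium -; decolorizes bromine +
(D) compound gamma — positive Tollens' +; UV-active +; gives precipitate with silver nitrate +; inert to sodium -; decolorizes bromine +
(E) compound zeta — positive Tollens' +; UV-active +; gives precipitate with silver nitrate -; inert to sodium -; decolorizes bromine -
(B) is the only candidate with no mismatches.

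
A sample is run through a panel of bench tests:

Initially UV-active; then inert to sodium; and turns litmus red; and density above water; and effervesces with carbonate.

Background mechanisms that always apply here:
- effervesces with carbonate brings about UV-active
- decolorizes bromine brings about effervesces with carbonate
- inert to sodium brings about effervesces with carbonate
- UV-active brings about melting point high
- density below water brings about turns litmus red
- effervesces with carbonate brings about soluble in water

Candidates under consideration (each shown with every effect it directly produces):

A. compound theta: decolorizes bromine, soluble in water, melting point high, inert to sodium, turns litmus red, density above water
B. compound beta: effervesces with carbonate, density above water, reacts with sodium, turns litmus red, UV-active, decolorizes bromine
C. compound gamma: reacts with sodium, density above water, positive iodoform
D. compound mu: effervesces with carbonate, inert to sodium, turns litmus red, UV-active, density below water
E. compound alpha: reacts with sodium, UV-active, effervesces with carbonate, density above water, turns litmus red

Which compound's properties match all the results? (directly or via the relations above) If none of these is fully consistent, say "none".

A

Checking each candidate against the observations:
(A) compound theta — UV-active + (through decolorizes bromine → effervesces with carbonate → UV-active); inert to sodium +; turns litmus red +; density above water +; effervesces with carbonate + (through decolorizes bromine → effervesces with carbonate)
(B) compound beta — UV-active +; inert to sodium -; turns litmus red +; density above water +; effervesces with carbonate +
(C) compound gamma — UV-active -; inert to sodium -; turns litmus red -; density above water +; effervesces with carbonate -
(D) compound mu — fails on density above water (predicts density below water, not density above water)
(E) compound alpha — fails on inert to sodium (predicts reacts with sodium, not inert to sodium)
(A) alone accounts for all the evidence.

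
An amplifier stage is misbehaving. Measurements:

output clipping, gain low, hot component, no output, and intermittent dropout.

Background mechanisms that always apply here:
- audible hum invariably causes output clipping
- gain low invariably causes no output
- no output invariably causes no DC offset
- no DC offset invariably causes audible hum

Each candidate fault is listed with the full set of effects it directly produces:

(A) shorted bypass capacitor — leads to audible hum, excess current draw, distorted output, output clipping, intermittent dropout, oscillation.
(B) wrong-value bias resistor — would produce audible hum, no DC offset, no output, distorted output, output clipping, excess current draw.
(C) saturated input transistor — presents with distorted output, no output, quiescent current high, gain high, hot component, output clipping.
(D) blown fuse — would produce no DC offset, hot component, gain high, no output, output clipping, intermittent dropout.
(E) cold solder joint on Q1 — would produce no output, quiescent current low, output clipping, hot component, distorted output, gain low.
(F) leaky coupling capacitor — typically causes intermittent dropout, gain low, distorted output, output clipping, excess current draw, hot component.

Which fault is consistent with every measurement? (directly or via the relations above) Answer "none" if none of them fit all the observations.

Checking each candidate against the observations:
(A) shorted bypass capacitor — output clipping match; gain low miss; hot component miss; no output miss; intermittent dropout match
(B) wrong-value bias resistor — output clipping match; gain low miss; hot component miss; no output match; intermittent dropout miss
(C) saturated input transistor — fails on gain low, intermittent dropout (predicts gain high, not gain low)
(D) blown fuse — output clipping match; gain low miss; hot component match; no output match; intermittent dropout match
(E) cold solder joint on Q1 — output clipping match; gain low match; hot component match; no output match; intermittent dropout miss
(F) leaky coupling capacitor — output clipping match; gain low match; hot component match; no output match (through gain low → no output); intermittent dropout match
Only (F) is consistent with every observation.

F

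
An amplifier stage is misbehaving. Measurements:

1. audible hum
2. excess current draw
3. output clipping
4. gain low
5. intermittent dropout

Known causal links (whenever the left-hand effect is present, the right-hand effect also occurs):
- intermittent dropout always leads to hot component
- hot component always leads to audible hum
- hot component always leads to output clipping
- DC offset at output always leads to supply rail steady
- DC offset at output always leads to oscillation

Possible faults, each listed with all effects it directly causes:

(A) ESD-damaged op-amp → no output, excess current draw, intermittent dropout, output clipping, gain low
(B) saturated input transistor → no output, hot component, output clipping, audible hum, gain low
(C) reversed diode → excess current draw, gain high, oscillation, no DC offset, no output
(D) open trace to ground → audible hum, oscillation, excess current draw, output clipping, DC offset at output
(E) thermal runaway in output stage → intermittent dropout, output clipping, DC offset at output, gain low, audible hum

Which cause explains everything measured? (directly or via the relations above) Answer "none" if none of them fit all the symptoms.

Checking each candidate against the observations:
(A) ESD-damaged op-amp — audible hum yes (via intermittent dropout → hot component → audible hum); excess current draw yes; output clipping yes; gain low yes; intermittent dropout yes
(B) saturated input transistor — audible hum yes; excess current draw NO; output clipping yes; gain low yes; intermittent dropout NO
(C) reversed diode — audible hum NO; excess current draw yes; output clipping NO; gain low NO; intermittent dropout NO
(D) open trace to ground — audible hum yes; excess current draw yes; output clipping yes; gain low NO; intermittent dropout NO
(E) thermal runaway in output stage — does not account for excess current draw
(A) is the only candidate with no mismatches.

A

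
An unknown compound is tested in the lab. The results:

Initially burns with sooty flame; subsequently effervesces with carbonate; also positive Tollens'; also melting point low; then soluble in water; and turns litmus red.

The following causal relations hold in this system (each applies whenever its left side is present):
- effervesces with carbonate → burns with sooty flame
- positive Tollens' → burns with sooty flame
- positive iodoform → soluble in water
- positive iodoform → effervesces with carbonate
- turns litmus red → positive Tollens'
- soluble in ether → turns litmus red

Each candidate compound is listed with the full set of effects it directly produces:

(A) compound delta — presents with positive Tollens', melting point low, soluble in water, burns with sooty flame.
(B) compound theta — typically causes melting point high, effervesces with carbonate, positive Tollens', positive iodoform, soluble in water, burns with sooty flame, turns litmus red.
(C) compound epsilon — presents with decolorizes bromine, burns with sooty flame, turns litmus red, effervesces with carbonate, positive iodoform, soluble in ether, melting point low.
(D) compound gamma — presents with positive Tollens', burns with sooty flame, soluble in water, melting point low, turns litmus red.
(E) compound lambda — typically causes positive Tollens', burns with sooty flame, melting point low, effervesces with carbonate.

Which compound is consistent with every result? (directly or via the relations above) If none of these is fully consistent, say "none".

Checking each candidate against the observations:
(A) compound delta — does not account for effervesces with carbonate, turns litmus red
(B) compound theta — burns with sooty flame ✓; effervesces with carbonate ✓; positive Tollens' ✓; melting point low ✗; soluble in water ✓; turns litmus red ✓
(C) compound epsilon — accounts for every observation (positive Tollens' by turns litmus red → positive Tollens')
(D) compound gamma — does not account for effervesces with carbonate
(E) compound lambda — does not account for soluble in water, turns litmus red
(C) alone accounts for all the evidence.

C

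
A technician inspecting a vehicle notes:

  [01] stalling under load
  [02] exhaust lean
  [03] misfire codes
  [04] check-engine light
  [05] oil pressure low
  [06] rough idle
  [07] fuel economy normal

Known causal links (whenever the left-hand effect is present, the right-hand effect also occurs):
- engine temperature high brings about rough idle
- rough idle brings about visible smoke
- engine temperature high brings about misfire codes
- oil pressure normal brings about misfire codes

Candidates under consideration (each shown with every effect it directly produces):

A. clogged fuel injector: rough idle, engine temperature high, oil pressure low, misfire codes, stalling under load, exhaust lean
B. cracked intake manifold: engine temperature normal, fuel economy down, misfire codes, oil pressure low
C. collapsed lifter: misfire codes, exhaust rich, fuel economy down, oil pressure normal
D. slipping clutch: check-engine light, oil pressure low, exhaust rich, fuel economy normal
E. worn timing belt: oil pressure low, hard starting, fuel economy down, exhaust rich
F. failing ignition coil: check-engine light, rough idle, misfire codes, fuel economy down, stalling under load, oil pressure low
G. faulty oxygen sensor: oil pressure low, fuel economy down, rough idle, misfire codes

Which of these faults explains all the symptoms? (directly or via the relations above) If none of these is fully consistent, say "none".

Per-candidate check:
(A) clogged fuel injector — stalling under load match; exhaust lean match; misfire codes match; check-engine light miss; oil pressure low match; rough idle match; fuel economy normal miss
(B) cracked intake manifold — fails on stalling under load, exhaust lean, check-engine light, rough idle, fuel economy normal (predicts fuel economy down, not fuel economy normal)
(C) collapsed lifter — stalling under load miss; exhaust lean miss; misfire codes match; check-engine light miss; oil pressure low miss; rough idle miss; fuel economy normal miss
(D) slipping clutch — stalling under load miss; exhaust lean miss; misfire codes miss; check-engine light match; oil pressure low match; rough idle miss; fuel economy normal match
(E) worn timing belt — fails on stalling under load, exhaust lean, misfire codes, check-engine light, rough idle, fuel economy normal (predicts exhaust rich, not exhaust lean; predicts fuel economy down, not fuel economy normal)
(F) failing ignition coil — stalling under load match; exhaust lean miss; misfire codes match; check-engine light match; oil pressure low match; rough idle match; fuel economy normal miss
(G) faulty oxygen sensor — fails on stalling under load, exhaust lean, check-engine light, fuel economy normal (predicts fuel economy down, not fuel economy normal)
Every candidate fails on at least one observation.

none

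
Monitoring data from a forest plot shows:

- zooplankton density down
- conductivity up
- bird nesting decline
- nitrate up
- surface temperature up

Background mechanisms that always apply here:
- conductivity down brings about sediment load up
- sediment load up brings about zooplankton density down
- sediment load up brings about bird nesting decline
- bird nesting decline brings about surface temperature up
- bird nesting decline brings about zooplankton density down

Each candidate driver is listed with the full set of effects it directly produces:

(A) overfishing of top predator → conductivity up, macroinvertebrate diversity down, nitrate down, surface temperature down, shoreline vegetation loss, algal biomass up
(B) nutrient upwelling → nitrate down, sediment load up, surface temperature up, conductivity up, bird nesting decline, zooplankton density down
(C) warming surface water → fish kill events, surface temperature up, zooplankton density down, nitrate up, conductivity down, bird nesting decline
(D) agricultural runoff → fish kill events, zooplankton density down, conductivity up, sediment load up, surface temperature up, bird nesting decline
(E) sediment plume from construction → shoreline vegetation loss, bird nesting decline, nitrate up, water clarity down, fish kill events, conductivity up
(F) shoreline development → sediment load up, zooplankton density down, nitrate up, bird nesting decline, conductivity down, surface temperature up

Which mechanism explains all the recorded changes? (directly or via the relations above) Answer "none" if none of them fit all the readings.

E

For each candidate, compare predicted effects to what was observed:
(A) overfishing of top predator — fails on zooplankton density down, bird nesting decline, nitrate up, surface temperature up (predicts nitrate down, not nitrate up; predicts surface temperature down, not surface temperature up)
(B) nutrient upwelling — fails on nitrate up (predicts nitrate down, not nitrate up)
(C) warming surface water — zooplankton density down ✓; conductivity up ✗; bird nesting decline ✓; nitrate up ✓; surface temperature up ✓
(D) agricultural runoff — does not account for nitrate up
(E) sediment plume from construction — accounts for every observation (zooplankton density down via bird nesting decline → zooplankton density down)
(F) shoreline development — fails on conductivity up (predicts conductivity down, not conductivity up)
(E) alone accounts for all the evidence.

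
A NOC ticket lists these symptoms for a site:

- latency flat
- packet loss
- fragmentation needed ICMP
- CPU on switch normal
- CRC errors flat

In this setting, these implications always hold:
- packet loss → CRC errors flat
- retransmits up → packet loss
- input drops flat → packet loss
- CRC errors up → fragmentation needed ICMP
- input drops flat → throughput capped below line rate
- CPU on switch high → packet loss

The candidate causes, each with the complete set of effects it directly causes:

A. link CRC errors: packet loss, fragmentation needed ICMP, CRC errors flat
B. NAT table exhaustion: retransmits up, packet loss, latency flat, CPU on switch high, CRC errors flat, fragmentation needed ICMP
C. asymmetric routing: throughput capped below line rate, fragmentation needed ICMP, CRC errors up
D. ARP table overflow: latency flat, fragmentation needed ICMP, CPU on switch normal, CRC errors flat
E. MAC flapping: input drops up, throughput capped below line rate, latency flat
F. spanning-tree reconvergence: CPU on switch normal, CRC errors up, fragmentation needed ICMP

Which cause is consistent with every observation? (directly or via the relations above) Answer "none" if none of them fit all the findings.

For each candidate, compare predicted effects to what was observed:
(A) link CRC errors — does not account for latency flat, CPU on switch normal
(B) NAT table exhaustion — fails on CPU on switch normal (predicts CPU on switch high, not CPU on switch normal)
(C) asymmetric routing — fails on latency flat, packet loss, CPU on switch normal, CRC errors flat (predicts CRC errors up, not CRC errors flat)
(D) ARP table overflow — latency flat ✓; packet loss ✗; fragmentation needed ICMP ✓; CPU on switch normal ✓; CRC errors flat ✓
(E) MAC flapping — latency flat ✓; packet loss ✗; fragmentation needed ICMP ✗; CPU on switch normal ✗; CRC errors flat ✗
(F) spanning-tree reconvergence — latency flat ✗; packet loss ✗; fragmentation needed ICMP ✓; CPU on switch normal ✓; CRC errors flat ✗
Every candidate fails on at least one observation.

none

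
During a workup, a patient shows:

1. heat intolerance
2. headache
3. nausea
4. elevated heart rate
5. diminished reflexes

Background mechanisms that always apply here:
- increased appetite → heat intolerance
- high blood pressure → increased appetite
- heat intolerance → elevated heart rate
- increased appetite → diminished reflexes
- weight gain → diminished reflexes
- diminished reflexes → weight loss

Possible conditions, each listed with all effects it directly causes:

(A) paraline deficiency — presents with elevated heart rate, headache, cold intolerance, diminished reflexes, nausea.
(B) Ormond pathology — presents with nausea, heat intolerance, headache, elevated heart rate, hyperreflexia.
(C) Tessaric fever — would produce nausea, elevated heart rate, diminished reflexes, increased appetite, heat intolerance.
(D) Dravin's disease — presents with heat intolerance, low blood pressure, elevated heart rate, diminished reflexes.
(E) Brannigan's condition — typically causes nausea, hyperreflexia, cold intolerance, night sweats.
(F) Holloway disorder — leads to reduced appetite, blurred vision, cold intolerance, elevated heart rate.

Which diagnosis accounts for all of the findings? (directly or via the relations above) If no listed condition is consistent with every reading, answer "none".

Testing each hypothesis:
(A) paraline deficiency — heat intolerance -; headache +; nausea +; elevated heart rate +; diminished reflexes +
(B) Ormond pathology — heat intolerance +; headache +; nausea +; elevated heart rate +; diminished reflexes -
(C) Tessaric fever — heat intolerance +; headache -; nausea +; elevated heart rate +; diminished reflexes +
(D) Dravin's disease — heat intolerance +; headache -; nausea -; elevated heart rate +; diminished reflexes +
(E) Brannigan's condition — fails on heat intolerance, headache, elevated heart rate, diminished reflexes (predicts cold intolerance, not heat intolerance; predicts hyperreflexia, not diminished reflexes)
(F) Holloway disorder — fails on heat intolerance, headache, nausea, diminished reflexes (predicts cold intolerance, not heat intolerance)
None of the listed candidates fits everything.

none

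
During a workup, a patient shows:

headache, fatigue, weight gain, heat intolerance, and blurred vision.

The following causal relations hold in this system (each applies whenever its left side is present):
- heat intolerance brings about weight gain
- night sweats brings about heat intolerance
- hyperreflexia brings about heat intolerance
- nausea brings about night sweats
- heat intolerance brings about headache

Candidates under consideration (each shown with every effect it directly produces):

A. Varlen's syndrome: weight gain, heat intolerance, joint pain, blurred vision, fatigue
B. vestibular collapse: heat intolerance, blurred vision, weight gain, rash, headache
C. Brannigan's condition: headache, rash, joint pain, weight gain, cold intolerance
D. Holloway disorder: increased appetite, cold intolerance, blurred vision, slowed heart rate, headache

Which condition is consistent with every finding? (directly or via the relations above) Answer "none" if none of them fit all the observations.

A

For each candidate, compare predicted effects to what was observed:
(A) Varlen's syndrome — accounts for every observation (headache through heat intolerance → headache)
(B) vestibular collapse — does not account for fatigue
(C) Brannigan's condition — headache match; fatigue miss; weight gain match; heat intolerance miss; blurred vision miss
(D) Holloway disorder — headache match; fatigue miss; weight gain miss; heat intolerance miss; blurred vision match
(A) is the only candidate with no mismatches.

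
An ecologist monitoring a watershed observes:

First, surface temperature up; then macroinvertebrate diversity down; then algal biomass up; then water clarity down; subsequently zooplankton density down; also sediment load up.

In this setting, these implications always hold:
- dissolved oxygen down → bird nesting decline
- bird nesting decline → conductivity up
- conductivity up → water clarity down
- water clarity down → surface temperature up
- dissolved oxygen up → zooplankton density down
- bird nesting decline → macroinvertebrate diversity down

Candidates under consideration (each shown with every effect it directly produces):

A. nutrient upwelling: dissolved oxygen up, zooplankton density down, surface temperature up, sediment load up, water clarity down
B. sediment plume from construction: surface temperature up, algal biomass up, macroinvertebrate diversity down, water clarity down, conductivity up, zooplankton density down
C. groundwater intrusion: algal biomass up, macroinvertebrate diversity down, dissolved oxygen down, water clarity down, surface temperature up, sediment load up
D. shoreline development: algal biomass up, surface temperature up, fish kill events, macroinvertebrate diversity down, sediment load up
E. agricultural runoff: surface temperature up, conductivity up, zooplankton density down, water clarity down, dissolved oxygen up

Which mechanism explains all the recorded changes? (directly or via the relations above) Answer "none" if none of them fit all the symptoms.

none

Per-candidate check:
(A) nutrient upwelling — does not account for macroinvertebrate diversity down, algal biomass up
(B) sediment plume from construction — surface temperature up ✓; macroinvertebrate diversity down ✓; algal biomass up ✓; water clarity down ✓; zooplankton density down ✓; sediment load up ✗
(C) groundwater intrusion — surface temperature up ✓; macroinvertebrate diversity down ✓; algal biomass up ✓; water clarity down ✓; zooplankton density down ✗; sediment load up ✓
(D) shoreline development — does not account for water clarity down, zooplankton density down
(E) agricultural runoff — surface temperature up ✓; macroinvertebrate diversity down ✗; algal biomass up ✗; water clarity down ✓; zooplankton density down ✓; sediment load up ✗
Every candidate fails on at least one observation.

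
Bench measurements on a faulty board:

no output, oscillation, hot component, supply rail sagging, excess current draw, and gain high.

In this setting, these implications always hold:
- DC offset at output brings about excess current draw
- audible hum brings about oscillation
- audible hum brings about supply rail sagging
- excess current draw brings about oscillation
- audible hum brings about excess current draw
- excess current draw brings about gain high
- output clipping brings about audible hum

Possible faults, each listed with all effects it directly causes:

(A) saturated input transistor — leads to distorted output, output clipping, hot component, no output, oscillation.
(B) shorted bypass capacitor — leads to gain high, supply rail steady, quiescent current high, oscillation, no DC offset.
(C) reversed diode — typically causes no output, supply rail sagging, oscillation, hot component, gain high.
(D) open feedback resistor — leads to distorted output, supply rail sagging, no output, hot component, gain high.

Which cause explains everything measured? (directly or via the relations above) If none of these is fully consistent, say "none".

A

Checking each candidate against the observations:
(A) saturated input transistor — no output match; oscillation match; hot component match; supply rail sagging match (by output clipping → audible hum → supply rail sagging); excess current draw match (by output clipping → audible hum → excess current draw); gain high match (by output clipping → audible hum → excess current draw → gain high)
(B) shorted bypass capacitor — fails on no output, hot component, supply rail sagging, excess current draw (predicts supply rail steady, not supply rail sagging)
(C) reversed diode — does not account for excess current draw
(D) open feedback resistor — no output match; oscillation miss; hot component match; supply rail sagging match; excess current draw miss; gain high match
Only (A) is consistent with every observation.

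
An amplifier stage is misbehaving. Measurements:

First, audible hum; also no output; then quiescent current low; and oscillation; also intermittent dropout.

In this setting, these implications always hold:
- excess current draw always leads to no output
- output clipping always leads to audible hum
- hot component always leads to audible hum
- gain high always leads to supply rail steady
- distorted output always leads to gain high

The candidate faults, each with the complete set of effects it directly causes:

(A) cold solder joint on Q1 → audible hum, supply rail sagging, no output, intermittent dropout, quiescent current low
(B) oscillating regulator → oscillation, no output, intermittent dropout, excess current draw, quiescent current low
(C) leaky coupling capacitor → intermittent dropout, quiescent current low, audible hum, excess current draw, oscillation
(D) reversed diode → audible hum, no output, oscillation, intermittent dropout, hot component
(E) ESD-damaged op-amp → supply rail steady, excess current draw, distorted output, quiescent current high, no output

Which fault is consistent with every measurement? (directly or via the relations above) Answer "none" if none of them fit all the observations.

Per-candidate check:
(A) cold solder joint on Q1 — audible hum match; no output match; quiescent current low match; oscillation miss; intermittent dropout match
(B) oscillating regulator — audible hum miss; no output match; quiescent current low match; oscillation match; intermittent dropout match
(C) leaky coupling capacitor — audible hum match; no output match (through excess current draw → no output); quiescent current low match; oscillation match; intermittent dropout match
(D) reversed diode — does not account for quiescent current low
(E) ESD-damaged op-amp — audible hum miss; no output match; quiescent current low miss; oscillation miss; intermittent dropout miss
(C) alone accounts for all the evidence.

C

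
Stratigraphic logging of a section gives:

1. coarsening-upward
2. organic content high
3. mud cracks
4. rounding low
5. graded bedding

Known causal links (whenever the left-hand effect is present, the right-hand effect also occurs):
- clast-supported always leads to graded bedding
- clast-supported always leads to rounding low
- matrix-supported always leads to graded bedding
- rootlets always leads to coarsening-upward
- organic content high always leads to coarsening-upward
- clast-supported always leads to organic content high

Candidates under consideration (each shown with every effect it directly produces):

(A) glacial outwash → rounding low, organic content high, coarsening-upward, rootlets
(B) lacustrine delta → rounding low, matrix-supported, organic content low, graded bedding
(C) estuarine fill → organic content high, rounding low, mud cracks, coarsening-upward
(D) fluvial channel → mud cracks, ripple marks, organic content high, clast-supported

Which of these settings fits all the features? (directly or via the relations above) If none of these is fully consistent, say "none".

D

For each candidate, compare predicted effects to what was observed:
(A) glacial outwash — coarsening-upward ✓; organic content high ✓; mud cracks ✗; rounding low ✓; graded bedding ✗
(B) lacustrine delta — coarsening-upward ✗; organic content high ✗; mud cracks ✗; rounding low ✓; graded bedding ✓
(C) estuarine fill — coarsening-upward ✓; organic content high ✓; mud cracks ✓; rounding low ✓; graded bedding ✗
(D) fluvial channel — coarsening-upward ✓ (via organic content high → coarsening-upward); organic content high ✓; mud cracks ✓; rounding low ✓ (via clast-supported → rounding low); graded bedding ✓ (via clast-supported → graded bedding)
(D) alone accounts for all the evidence.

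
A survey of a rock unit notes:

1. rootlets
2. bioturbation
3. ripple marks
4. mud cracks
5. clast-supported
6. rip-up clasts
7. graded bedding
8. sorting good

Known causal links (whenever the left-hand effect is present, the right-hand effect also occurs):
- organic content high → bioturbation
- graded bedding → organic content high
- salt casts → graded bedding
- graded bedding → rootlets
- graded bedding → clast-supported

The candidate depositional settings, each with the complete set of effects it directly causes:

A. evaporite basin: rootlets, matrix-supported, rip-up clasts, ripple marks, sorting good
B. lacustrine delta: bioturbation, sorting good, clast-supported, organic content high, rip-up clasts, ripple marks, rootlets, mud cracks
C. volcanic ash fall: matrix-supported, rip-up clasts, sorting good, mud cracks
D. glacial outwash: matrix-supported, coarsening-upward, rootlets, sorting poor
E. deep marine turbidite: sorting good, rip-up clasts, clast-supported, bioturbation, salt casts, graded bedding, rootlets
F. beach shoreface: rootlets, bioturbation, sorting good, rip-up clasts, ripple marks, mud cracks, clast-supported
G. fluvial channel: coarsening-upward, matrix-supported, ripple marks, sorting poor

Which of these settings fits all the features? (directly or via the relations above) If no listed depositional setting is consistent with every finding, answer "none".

none

For each candidate, compare predicted effects to what was observed:
(A) evaporite basin — fails on bioturbation, mud cracks, clast-supported, graded bedding (predicts matrix-supported, not clast-supported)
(B) lacustrine delta — rootlets ✓; bioturbation ✓; ripple marks ✓; mud cracks ✓; clast-supported ✓; rip-up clasts ✓; graded bedding ✗; sorting good ✓
(C) volcanic ash fall — fails on rootlets, bioturbation, ripple marks, clast-supported, graded bedding (predicts matrix-supported, not clast-supported)
(D) glacial outwash — fails on bioturbation, ripple marks, mud cracks, clast-supported, rip-up clasts, graded bedding, sorting good (predicts matrix-supported, not clast-supported; predicts sorting poor, not sorting good)
(E) deep marine turbidite — rootlets ✓; bioturbation ✓; ripple marks ✗; mud cracks ✗; clast-supported ✓; rip-up clasts ✓; graded bedding ✓; sorting good ✓
(F) beach shoreface — rootlets ✓; bioturbation ✓; ripple marks ✓; mud cracks ✓; clast-supported ✓; rip-up clasts ✓; graded bedding ✗; sorting good ✓
(G) fluvial channel — fails on rootlets, bioturbation, mud cracks, clast-supported, rip-up clasts, graded bedding, sorting good (predicts matrix-supported, not clast-supported; predicts sorting poor, not sorting good)
None of the listed candidates fits everything.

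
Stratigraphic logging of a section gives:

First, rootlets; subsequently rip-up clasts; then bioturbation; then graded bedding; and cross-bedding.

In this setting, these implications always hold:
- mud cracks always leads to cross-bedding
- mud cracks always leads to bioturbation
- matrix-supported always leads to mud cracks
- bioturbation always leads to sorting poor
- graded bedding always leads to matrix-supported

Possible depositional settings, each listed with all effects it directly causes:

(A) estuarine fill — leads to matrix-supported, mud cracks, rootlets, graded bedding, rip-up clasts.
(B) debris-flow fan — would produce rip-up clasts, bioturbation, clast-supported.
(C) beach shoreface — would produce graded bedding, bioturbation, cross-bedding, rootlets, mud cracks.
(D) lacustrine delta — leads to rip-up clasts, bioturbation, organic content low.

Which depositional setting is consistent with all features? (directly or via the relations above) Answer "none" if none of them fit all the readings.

For each candidate, compare predicted effects to what was observed:
(A) estuarine fill — rootlets yes; rip-up clasts yes; bioturbation yes (by mud cracks → bioturbation); graded bedding yes; cross-bedding yes (by mud cracks → cross-bedding)
(B) debris-flow fan — does not account for rootlets, graded bedding, cross-bedding
(C) beach shoreface — rootlets yes; rip-up clasts NO; bioturbation yes; graded bedding yes; cross-bedding yes
(D) lacustrine delta — does not account for rootlets, graded bedding, cross-bedding
(A) is the only candidate with no mismatches.

A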